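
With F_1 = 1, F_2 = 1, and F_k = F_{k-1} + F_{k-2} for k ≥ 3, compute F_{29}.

514229

Iterating the recurrence up to F_{25} = 75025 and F_{24} = 46368:
F_{26} = F_{25} + F_{24} = 75025 + 46368 = 121393
F_{27} = F_{26} + F_{25} = 121393 + 75025 = 196418
F_{28} = F_{27} + F_{26} = 196418 + 121393 = 317811
F_{29} = F_{28} + F_{27} = 317811 + 196418 = 514229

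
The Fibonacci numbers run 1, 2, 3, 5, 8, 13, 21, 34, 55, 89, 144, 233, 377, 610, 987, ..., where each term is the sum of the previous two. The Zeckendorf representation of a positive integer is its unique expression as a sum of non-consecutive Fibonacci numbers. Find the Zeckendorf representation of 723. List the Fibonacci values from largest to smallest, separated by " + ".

610 + 89 + 21 + 3

Greedily peel off the largest Fibonacci term at each step:
largest Fibonacci ≤ 723 is 610; 723 − 610 = 113
largest Fibonacci ≤ 113 is 89; 113 − 89 = 24
largest Fibonacci ≤ 24 is 21; 24 − 21 = 3
largest Fibonacci ≤ 3 is 3; 3 − 3 = 0
So 723 = 610 + 89 + 21 + 3, with no two terms consecutive in the sequence.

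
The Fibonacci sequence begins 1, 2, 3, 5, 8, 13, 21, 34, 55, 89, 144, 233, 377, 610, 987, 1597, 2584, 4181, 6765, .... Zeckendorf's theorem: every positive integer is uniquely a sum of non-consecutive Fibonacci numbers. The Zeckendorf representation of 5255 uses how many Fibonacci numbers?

Repeatedly subtract the largest Fibonacci number that fits:
5255: greatest Fibonacci not exceeding it is 4181, leaving 1074
1074: greatest Fibonacci not exceeding it is 987, leaving 87
87: greatest Fibonacci not exceeding it is 55, leaving 32
32: greatest Fibonacci not exceeding it is 21, leaving 11
11: greatest Fibonacci not exceeding it is 8, leaving 3
3: greatest Fibonacci not exceeding it is 3, leaving 0
5255 = 4181 + 987 + 55 + 21 + 8 + 3, which has 6 terms.

6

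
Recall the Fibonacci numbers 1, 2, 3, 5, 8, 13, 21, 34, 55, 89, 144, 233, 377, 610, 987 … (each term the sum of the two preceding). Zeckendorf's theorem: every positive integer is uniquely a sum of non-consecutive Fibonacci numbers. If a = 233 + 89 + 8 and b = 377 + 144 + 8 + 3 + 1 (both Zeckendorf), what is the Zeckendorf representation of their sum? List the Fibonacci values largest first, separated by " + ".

610 + 233 + 13 + 5 + 2

The two numbers are 330 and 533, so their sum is 863.
863 − 610 = 253
253 − 233 = 20
20 − 13 = 7
7 − 5 = 2
2 − 2 = 0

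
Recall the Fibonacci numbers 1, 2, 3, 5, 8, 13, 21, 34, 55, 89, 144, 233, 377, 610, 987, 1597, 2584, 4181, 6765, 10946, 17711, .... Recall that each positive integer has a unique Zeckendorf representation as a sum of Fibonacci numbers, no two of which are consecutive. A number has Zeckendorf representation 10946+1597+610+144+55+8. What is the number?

10946+1597+610+144+55+8 = 13360.

13360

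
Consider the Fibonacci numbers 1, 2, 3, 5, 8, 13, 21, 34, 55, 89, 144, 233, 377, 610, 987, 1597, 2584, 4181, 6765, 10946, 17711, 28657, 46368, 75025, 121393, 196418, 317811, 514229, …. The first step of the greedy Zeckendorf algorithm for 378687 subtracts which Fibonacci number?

317811 ≤ 378687 < 514229, so the largest Fibonacci number not exceeding 378687 is 317811.

317811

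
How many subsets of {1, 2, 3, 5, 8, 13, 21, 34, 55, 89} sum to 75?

2

Starting from the Zeckendorf form and repeatedly splitting a term F_k into F_{k−1} + F_{k−2} (when neither is already used) reaches every representation.
75 = 55+13+5+2 = 34+21+13+5+2 — 2 representations.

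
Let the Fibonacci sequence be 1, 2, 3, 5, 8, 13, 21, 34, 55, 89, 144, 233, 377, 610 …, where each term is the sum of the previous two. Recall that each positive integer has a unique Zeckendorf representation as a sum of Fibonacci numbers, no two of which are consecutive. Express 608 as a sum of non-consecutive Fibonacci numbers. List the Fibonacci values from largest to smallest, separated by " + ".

Greedily peel off the largest Fibonacci term at each step:
largest Fibonacci ≤ 608 is 377; 608 − 377 = 231
largest Fibonacci ≤ 231 is 144; 231 − 144 = 87
largest Fibonacci ≤ 87 is 55; 87 − 55 = 32
largest Fibonacci ≤ 32 is 21; 32 − 21 = 11
largest Fibonacci ≤ 11 is 8; 11 − 8 = 3
largest Fibonacci ≤ 3 is 3; 3 − 3 = 0
So 608 = 377 + 144 + 55 + 21 + 8 + 3, with no two terms consecutive in the sequence.

377 + 144 + 55 + 21 + 8 + 3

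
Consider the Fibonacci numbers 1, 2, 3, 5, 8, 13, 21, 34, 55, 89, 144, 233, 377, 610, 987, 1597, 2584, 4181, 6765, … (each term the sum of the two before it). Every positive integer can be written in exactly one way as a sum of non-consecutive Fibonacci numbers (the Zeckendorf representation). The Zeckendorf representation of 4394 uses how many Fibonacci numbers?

5

4181 ≤ 4394 < 6765, so take 4181; remainder 213
144 ≤ 213 < 233, so take 144; remainder 69
55 ≤ 69 < 89, so take 55; remainder 14
13 ≤ 14 < 21, so take 13; remainder 1
1 ≤ 1 < 2, so take 1; remainder 0
4394 = 4181 + 144 + 55 + 13 + 1, which has 5 terms.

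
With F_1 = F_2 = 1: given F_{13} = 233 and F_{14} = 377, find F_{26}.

By the doubling identity F_{2k} = F_k(2F_{k+1} − F_k): F_{26} = 233·(2·377 − 233) = 233·521 = 121393.

121393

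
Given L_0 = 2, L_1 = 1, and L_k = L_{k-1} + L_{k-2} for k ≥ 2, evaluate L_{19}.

Iterating the recurrence up to L_{13} = 521 and L_{12} = 322:
L_{14} = L_{13} + L_{12} = 521 + 322 = 843
L_{15} = L_{14} + L_{13} = 843 + 521 = 1364
L_{16} = L_{15} + L_{14} = 1364 + 843 = 2207
L_{17} = L_{16} + L_{15} = 2207 + 1364 = 3571
L_{18} = L_{17} + L_{16} = 3571 + 2207 = 5778
L_{19} = L_{18} + L_{17} = 5778 + 3571 = 9349

9349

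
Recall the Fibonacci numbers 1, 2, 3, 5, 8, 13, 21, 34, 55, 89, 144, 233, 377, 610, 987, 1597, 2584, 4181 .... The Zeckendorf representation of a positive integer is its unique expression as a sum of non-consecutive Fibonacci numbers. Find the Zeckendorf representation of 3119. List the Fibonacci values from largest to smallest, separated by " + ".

2584 + 377 + 144 + 13 + 1

Greedy algorithm:
take 2584 (≤ 3119); 3119 − 2584 = 535
take 377 (≤ 535); 535 − 377 = 158
take 144 (≤ 158); 158 − 144 = 14
take 13 (≤ 14); 14 − 13 = 1
take 1 (≤ 1); 1 − 1 = 0
So 3119 = 2584 + 377 + 144 + 13 + 1, with no two terms consecutive in the sequence.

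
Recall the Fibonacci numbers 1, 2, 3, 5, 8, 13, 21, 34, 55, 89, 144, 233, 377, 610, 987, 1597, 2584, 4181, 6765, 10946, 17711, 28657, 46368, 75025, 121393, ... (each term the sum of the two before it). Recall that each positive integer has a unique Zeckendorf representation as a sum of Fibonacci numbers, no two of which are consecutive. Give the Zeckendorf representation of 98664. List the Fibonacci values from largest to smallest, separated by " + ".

75025 + 17711 + 4181 + 1597 + 144 + 5 + 1

98664: greatest Fibonacci not exceeding it is 75025, leaving 23639
23639: greatest Fibonacci not exceeding it is 17711, leaving 5928
5928: greatest Fibonacci not exceeding it is 4181, leaving 1747
1747: greatest Fibonacci not exceeding it is 1597, leaving 150
150: greatest Fibonacci not exceeding it is 144, leaving 6
6: greatest Fibonacci not exceeding it is 5, leaving 1
1: greatest Fibonacci not exceeding it is 1, leaving 0
So 98664 = 75025 + 17711 + 4181 + 1597 + 144 + 5 + 1, with no two terms consecutive in the sequence.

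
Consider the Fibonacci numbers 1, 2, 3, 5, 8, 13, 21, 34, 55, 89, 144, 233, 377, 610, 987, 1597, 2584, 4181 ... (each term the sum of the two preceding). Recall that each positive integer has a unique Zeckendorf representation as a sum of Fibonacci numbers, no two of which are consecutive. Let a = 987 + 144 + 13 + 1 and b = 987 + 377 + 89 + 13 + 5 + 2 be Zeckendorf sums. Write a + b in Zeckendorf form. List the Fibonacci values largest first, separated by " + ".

The two numbers are 1145 and 1473, so their sum is 2618.
Greedily peel off the largest Fibonacci term at each step:
2584 ≤ 2618 < 4181, so take 2584; remainder 34
34 ≤ 34 < 55, so take 34; remainder 0

2584 + 34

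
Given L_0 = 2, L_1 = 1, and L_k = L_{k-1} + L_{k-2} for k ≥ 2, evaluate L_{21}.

Iterating the recurrence up to L_{15} = 1364 and L_{14} = 843:
L_{16} = L_{15} + L_{14} = 1364 + 843 = 2207
L_{17} = L_{16} + L_{15} = 2207 + 1364 = 3571
L_{18} = L_{17} + L_{16} = 3571 + 2207 = 5778
L_{19} = L_{18} + L_{17} = 5778 + 3571 = 9349
L_{20} = L_{19} + L_{18} = 9349 + 5778 = 15127
L_{21} = L_{20} + L_{19} = 15127 + 9349 = 24476

24476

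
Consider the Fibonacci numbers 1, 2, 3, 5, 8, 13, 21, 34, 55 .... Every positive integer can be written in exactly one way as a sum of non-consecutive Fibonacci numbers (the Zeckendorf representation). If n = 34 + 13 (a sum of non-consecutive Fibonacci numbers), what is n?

34 + 13 = 47.

47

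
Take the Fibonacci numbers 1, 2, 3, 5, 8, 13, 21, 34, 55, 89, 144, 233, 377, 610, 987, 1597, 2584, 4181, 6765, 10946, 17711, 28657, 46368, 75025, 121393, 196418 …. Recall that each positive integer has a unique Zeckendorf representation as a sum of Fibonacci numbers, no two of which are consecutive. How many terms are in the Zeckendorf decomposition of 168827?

168827 − 121393 = 47434
47434 − 46368 = 1066
1066 − 987 = 79
79 − 55 = 24
24 − 21 = 3
3 − 3 = 0
168827 = 121393 + 46368 + 987 + 55 + 21 + 3, which has 6 terms.

6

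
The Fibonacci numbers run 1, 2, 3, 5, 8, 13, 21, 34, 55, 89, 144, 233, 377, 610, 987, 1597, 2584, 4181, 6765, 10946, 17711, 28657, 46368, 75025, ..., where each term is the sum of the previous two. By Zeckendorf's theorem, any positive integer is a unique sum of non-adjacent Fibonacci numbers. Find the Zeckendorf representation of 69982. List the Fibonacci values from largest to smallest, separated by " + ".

largest Fibonacci ≤ 69982 is 46368; 69982 − 46368 = 23614
largest Fibonacci ≤ 23614 is 17711; 23614 − 17711 = 5903
largest Fibonacci ≤ 5903 is 4181; 5903 − 4181 = 1722
largest Fibonacci ≤ 1722 is 1597; 1722 − 1597 = 125
largest Fibonacci ≤ 125 is 89; 125 − 89 = 36
largest Fibonacci ≤ 36 is 34; 36 − 34 = 2
largest Fibonacci ≤ 2 is 2; 2 − 2 = 0
So 69982 = 46368 + 17711 + 4181 + 1597 + 89 + 34 + 2, with no two terms consecutive in the sequence.

46368 + 17711 + 4181 + 1597 + 89 + 34 + 2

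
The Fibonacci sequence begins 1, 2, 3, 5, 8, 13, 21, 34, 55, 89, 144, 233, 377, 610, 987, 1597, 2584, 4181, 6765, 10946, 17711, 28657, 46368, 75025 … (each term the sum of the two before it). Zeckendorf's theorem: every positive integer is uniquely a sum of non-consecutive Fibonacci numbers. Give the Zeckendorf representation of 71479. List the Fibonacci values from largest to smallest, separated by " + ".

46368 + 17711 + 6765 + 610 + 21 + 3 + 1

46368 ≤ 71479 < 75025, so take 46368; remainder 25111
17711 ≤ 25111 < 28657, so take 17711; remainder 7400
6765 ≤ 7400 < 10946, so take 6765; remainder 635
610 ≤ 635 < 987, so take 610; remainder 25
21 ≤ 25 < 34, so take 21; remainder 4
3 ≤ 4 < 5, so take 3; remainder 1
1 ≤ 1 < 2, so take 1; remainder 0
So 71479 = 46368 + 17711 + 6765 + 610 + 21 + 3 + 1, with no two terms consecutive in the sequence.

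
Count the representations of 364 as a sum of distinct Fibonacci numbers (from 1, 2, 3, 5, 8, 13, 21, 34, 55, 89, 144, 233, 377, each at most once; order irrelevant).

364 = 233+89+34+8 = 233+89+34+5+3 = 233+89+21+13+8 = 233+89+34+5+2+1 = … (8 more), for 12 in all.

12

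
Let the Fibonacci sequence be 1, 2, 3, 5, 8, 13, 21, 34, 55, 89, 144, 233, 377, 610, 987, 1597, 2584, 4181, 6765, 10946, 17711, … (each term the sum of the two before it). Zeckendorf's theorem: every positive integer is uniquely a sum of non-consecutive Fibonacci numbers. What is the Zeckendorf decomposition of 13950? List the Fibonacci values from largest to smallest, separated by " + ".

10946 + 2584 + 377 + 34 + 8 + 1

Repeatedly subtract the largest Fibonacci number that fits:
take 10946 (≤ 13950); 13950 − 10946 = 3004
take 2584 (≤ 3004); 3004 − 2584 = 420
take 377 (≤ 420); 420 − 377 = 43
take 34 (≤ 43); 43 − 34 = 9
take 8 (≤ 9); 9 − 8 = 1
take 1 (≤ 1); 1 − 1 = 0
So 13950 = 10946 + 2584 + 377 + 34 + 8 + 1, with no two terms consecutive in the sequence.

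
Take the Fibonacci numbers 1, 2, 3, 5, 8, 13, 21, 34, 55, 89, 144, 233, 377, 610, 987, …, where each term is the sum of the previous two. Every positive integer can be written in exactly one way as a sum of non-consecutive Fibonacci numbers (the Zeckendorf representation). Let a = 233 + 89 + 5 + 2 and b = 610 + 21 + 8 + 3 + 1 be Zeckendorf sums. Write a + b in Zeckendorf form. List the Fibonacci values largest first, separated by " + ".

610 + 233 + 89 + 34 + 5 + 1

The two numbers are 329 and 643, so their sum is 972.
972: greatest Fibonacci not exceeding it is 610, leaving 362
362: greatest Fibonacci not exceeding it is 233, leaving 129
129: greatest Fibonacci not exceeding it is 89, leaving 40
40: greatest Fibonacci not exceeding it is 34, leaving 6
6: greatest Fibonacci not exceeding it is 5, leaving 1
1: greatest Fibonacci not exceeding it is 1, leaving 0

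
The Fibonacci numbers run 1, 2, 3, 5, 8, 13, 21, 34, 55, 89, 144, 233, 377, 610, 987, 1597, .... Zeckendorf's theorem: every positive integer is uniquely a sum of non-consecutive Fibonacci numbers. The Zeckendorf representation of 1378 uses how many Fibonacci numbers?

Greedily peel off the largest Fibonacci term at each step:
largest Fibonacci ≤ 1378 is 987; 1378 − 987 = 391
largest Fibonacci ≤ 391 is 377; 391 − 377 = 14
largest Fibonacci ≤ 14 is 13; 14 − 13 = 1
largest Fibonacci ≤ 1 is 1; 1 − 1 = 0
1378 = 987 + 377 + 13 + 1, which has 4 terms.

4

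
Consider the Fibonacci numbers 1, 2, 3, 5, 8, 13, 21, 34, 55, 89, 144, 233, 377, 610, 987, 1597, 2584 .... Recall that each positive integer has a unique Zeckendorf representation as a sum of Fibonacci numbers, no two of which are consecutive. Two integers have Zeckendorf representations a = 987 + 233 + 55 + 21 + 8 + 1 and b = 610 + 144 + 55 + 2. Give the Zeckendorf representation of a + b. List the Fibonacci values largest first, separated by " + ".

The two numbers are 1305 and 811, so their sum is 2116.
largest Fibonacci ≤ 2116 is 1597; 2116 − 1597 = 519
largest Fibonacci ≤ 519 is 377; 519 − 377 = 142
largest Fibonacci ≤ 142 is 89; 142 − 89 = 53
largest Fibonacci ≤ 53 is 34; 53 − 34 = 19
largest Fibonacci ≤ 19 is 13; 19 − 13 = 6
largest Fibonacci ≤ 6 is 5; 6 − 5 = 1
largest Fibonacci ≤ 1 is 1; 1 − 1 = 0

1597 + 377 + 89 + 34 + 13 + 5 + 1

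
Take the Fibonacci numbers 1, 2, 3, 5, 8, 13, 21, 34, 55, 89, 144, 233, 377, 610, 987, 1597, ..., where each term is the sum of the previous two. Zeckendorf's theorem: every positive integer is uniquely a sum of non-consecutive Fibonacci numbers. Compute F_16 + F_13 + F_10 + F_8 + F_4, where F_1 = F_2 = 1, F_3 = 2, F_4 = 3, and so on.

F_16 + F_13 + F_10 + F_8 + F_4 = 987 + 233 + 55 + 21 + 3 = 1299.

1299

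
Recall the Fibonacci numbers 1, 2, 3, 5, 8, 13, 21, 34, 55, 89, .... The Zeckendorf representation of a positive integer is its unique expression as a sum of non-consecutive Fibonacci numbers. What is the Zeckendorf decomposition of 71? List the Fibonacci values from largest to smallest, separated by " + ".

55 + 13 + 3

subtract 55 from 71: 16 remains
subtract 13 from 16: 3 remains
subtract 3 from 3: 0 remains
So 71 = 55 + 13 + 3, with no two terms consecutive in the sequence.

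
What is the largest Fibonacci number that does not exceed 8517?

6765

6765 ≤ 8517 < 10946, so the largest Fibonacci number not exceeding 8517 is 6765.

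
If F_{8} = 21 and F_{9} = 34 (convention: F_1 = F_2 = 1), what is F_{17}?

By F_{2k+1} = F_k² + F_{k+1}²: F_{17} = 21² + 34² = 441 + 1156 = 1597.

1597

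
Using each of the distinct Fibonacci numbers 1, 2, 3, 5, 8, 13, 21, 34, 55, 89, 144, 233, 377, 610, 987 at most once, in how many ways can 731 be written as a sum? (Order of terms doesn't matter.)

731 = 610+89+21+8+3 = 610+89+21+8+2+1 = 610+55+34+21+8+3 = 377+233+89+21+8+3 = … (16 more), for 20 in all.

20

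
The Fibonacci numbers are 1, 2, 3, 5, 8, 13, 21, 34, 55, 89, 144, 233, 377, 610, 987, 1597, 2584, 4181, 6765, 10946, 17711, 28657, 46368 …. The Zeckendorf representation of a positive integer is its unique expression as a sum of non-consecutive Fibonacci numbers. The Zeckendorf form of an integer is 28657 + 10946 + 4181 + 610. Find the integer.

28657 + 10946 + 4181 + 610 = 44394.

44394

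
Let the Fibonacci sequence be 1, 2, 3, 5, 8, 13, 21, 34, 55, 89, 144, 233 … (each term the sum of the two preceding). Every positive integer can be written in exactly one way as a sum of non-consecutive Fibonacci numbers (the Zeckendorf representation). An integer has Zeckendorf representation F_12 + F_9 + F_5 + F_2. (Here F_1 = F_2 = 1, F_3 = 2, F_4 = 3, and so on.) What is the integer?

F_12 + F_9 + F_5 + F_2 = 144 + 34 + 5 + 1 = 184.

184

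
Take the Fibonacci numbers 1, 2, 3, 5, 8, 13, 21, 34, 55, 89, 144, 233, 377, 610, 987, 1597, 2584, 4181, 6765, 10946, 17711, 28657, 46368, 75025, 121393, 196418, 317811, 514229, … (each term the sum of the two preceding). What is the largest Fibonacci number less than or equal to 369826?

317811

317811 ≤ 369826 < 514229, so the largest Fibonacci number not exceeding 369826 is 317811.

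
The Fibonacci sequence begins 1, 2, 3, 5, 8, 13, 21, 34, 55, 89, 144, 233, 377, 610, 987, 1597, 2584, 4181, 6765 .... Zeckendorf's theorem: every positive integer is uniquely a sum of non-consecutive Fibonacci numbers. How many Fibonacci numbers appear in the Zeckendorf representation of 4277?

4

Repeatedly subtract the largest Fibonacci number that fits:
take 4181 (≤ 4277); 4277 − 4181 = 96
take 89 (≤ 96); 96 − 89 = 7
take 5 (≤ 7); 7 − 5 = 2
take 2 (≤ 2); 2 − 2 = 0
4277 = 4181 + 89 + 5 + 2, which has 4 terms.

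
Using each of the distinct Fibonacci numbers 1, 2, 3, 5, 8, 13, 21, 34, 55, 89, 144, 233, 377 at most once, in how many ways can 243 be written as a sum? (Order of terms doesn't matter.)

Starting from the Zeckendorf form and repeatedly splitting a term F_k into F_{k−1} + F_{k−2} (when neither is already used) reaches every representation.
243 = 233+8+2 = 233+5+3+2 = 144+89+8+2 = 144+89+5+3+2 = 144+55+34+8+2 = … (3 more), for 8 in all.

8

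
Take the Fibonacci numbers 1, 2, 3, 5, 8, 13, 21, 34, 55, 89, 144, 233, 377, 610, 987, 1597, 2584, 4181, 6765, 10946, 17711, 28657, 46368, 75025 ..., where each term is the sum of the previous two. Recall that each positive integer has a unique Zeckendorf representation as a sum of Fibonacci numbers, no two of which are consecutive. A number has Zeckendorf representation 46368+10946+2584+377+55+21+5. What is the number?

60356

46368+10946+2584+377+55+21+5 = 60356.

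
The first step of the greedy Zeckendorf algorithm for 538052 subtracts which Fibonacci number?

514229 ≤ 538052 < 832040, so the largest Fibonacci number not exceeding 538052 is 514229.

514229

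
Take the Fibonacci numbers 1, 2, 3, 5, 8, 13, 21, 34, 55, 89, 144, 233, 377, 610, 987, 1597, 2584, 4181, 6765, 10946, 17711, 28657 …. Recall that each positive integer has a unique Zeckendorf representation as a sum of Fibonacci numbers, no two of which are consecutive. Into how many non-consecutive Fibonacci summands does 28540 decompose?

9

largest Fibonacci ≤ 28540 is 17711; 28540 − 17711 = 10829
largest Fibonacci ≤ 10829 is 6765; 10829 − 6765 = 4064
largest Fibonacci ≤ 4064 is 2584; 4064 − 2584 = 1480
largest Fibonacci ≤ 1480 is 987; 1480 − 987 = 493
largest Fibonacci ≤ 493 is 377; 493 − 377 = 116
largest Fibonacci ≤ 116 is 89; 116 − 89 = 27
largest Fibonacci ≤ 27 is 21; 27 − 21 = 6
largest Fibonacci ≤ 6 is 5; 6 − 5 = 1
largest Fibonacci ≤ 1 is 1; 1 − 1 = 0
28540 = 17711 + 6765 + 2584 + 987 + 377 + 89 + 21 + 5 + 1, which has 9 terms.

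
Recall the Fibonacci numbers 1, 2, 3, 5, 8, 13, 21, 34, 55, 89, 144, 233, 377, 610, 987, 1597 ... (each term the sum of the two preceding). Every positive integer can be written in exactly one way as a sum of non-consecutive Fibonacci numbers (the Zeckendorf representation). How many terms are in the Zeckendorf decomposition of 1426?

1426 − 987 = 439
439 − 377 = 62
62 − 55 = 7
7 − 5 = 2
2 − 2 = 0
1426 = 987 + 377 + 55 + 5 + 2, which has 5 terms.

5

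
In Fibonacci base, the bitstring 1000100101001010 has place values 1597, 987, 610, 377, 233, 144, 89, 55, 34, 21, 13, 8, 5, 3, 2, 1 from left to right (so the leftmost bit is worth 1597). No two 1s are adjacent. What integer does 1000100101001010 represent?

1913

Summing the place values of the 1 bits: 1597 + 233 + 55 + 21 + 5 + 2 = 1913.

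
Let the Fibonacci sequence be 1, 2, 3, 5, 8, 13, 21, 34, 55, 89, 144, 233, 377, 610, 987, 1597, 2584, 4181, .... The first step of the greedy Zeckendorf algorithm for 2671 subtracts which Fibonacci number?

2584

2584 ≤ 2671 < 4181, so the largest Fibonacci number not exceeding 2671 is 2584.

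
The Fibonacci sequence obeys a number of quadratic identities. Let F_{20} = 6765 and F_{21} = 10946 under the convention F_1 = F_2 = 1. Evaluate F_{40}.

102334155

By the doubling identity F_{2k} = F_k(2F_{k+1} − F_k): F_{40} = 6765·(2·10946 − 6765) = 6765·15127 = 102334155.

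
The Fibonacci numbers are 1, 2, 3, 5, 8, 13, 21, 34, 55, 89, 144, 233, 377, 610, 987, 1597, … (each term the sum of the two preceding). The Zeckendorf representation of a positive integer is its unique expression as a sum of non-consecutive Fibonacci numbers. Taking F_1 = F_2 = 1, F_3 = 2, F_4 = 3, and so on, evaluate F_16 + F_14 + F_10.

1419

F_16 + F_14 + F_10 = 987 + 377 + 55 = 1419.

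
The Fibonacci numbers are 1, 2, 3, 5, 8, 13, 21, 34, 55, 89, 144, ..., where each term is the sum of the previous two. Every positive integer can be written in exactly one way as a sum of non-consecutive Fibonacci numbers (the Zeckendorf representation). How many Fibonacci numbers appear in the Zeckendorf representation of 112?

3

Repeatedly subtract the largest Fibonacci number that fits:
112 − 89 = 23
23 − 21 = 2
2 − 2 = 0
112 = 89 + 21 + 2, which has 3 terms.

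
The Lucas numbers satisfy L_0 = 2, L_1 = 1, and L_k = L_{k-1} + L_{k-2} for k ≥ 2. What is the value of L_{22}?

39603

Iterating the recurrence up to L_{17} = 3571 and L_{16} = 2207:
L_{18} = L_{17} + L_{16} = 3571 + 2207 = 5778
L_{19} = L_{18} + L_{17} = 5778 + 3571 = 9349
L_{20} = L_{19} + L_{18} = 9349 + 5778 = 15127
L_{21} = L_{20} + L_{19} = 15127 + 9349 = 24476
L_{22} = L_{21} + L_{20} = 24476 + 15127 = 39603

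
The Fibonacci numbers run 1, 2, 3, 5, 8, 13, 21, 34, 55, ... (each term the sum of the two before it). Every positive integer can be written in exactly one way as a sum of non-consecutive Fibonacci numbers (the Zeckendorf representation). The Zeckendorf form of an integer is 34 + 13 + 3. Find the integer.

34 + 13 + 3 = 50.

50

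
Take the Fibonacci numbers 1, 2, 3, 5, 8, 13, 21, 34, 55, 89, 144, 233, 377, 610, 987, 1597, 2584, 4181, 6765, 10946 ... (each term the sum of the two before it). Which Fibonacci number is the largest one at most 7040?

6765

6765 ≤ 7040 < 10946, so the largest Fibonacci number not exceeding 7040 is 6765.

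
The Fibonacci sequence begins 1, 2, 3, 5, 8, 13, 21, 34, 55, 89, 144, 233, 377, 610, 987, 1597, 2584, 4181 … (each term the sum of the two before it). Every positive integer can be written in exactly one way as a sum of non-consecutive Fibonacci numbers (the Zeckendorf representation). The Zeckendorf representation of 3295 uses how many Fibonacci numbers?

Repeatedly subtract the largest Fibonacci number that fits:
2584 ≤ 3295 < 4181, so take 2584; remainder 711
610 ≤ 711 < 987, so take 610; remainder 101
89 ≤ 101 < 144, so take 89; remainder 12
8 ≤ 12 < 13, so take 8; remainder 4
3 ≤ 4 < 5, so take 3; remainder 1
1 ≤ 1 < 2, so take 1; remainder 0
3295 = 2584 + 610 + 89 + 8 + 3 + 1, which has 6 terms.

6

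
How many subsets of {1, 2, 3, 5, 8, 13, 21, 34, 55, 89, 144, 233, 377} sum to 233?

Each representation comes from the Zeckendorf form by replacing some F_k with F_{k−1} + F_{k−2} where possible.
233 = 233 = 144+89 = 144+55+34 = 144+55+21+13 = 144+55+21+8+5 = … (1 more), for 6 in all.

6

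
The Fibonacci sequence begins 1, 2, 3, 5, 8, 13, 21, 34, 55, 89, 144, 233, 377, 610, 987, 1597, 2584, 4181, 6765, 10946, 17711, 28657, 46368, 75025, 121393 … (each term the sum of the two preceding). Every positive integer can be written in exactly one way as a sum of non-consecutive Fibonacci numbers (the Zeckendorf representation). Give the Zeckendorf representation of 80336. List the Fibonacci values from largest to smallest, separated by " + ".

75025 + 4181 + 987 + 89 + 34 + 13 + 5 + 2

largest Fibonacci ≤ 80336 is 75025; 80336 − 75025 = 5311
largest Fibonacci ≤ 5311 is 4181; 5311 − 4181 = 1130
largest Fibonacci ≤ 1130 is 987; 1130 − 987 = 143
largest Fibonacci ≤ 143 is 89; 143 − 89 = 54
largest Fibonacci ≤ 54 is 34; 54 − 34 = 20
largest Fibonacci ≤ 20 is 13; 20 − 13 = 7
largest Fibonacci ≤ 7 is 5; 7 − 5 = 2
largest Fibonacci ≤ 2 is 2; 2 − 2 = 0
So 80336 = 75025 + 4181 + 987 + 89 + 34 + 13 + 5 + 2, with no two terms consecutive in the sequence.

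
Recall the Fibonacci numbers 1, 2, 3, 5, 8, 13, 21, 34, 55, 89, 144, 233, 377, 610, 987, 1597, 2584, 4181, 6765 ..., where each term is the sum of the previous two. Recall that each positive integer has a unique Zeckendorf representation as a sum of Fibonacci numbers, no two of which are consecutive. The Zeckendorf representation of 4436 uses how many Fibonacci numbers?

4

Greedily peel off the largest Fibonacci term at each step:
take 4181 (≤ 4436); 4436 − 4181 = 255
take 233 (≤ 255); 255 − 233 = 22
take 21 (≤ 22); 22 − 21 = 1
take 1 (≤ 1); 1 − 1 = 0
4436 = 4181 + 233 + 21 + 1, which has 4 terms.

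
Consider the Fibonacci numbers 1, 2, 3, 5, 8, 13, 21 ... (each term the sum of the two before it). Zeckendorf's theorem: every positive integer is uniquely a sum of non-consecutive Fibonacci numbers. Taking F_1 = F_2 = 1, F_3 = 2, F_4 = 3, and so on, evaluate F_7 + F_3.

15

F_7 + F_3 = 13 + 2 = 15.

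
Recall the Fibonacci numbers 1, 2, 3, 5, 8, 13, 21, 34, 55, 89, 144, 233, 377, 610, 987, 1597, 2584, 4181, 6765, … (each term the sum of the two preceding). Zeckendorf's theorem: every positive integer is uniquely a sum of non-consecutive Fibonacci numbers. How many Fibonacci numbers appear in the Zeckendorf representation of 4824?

6

Greedy algorithm:
4824 − 4181 = 643
643 − 610 = 33
33 − 21 = 12
12 − 8 = 4
4 − 3 = 1
1 − 1 = 0
4824 = 4181 + 610 + 21 + 8 + 3 + 1, which has 6 terms.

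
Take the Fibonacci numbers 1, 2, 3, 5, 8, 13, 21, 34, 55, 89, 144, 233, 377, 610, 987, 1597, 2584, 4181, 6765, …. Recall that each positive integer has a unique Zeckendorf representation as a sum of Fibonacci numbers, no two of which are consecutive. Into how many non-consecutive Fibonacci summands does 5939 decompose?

Greedy algorithm:
subtract 4181 from 5939: 1758 remains
subtract 1597 from 1758: 161 remains
subtract 144 from 161: 17 remains
subtract 13 from 17: 4 remains
subtract 3 from 4: 1 remains
subtract 1 from 1: 0 remains
5939 = 4181 + 1597 + 144 + 13 + 3 + 1, which has 6 terms.

6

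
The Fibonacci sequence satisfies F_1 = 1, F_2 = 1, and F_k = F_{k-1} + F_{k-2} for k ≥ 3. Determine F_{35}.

9227465

Iterating the recurrence up to F_{31} = 1346269 and F_{30} = 832040:
F_{32} = F_{31} + F_{30} = 1346269 + 832040 = 2178309
F_{33} = F_{32} + F_{31} = 2178309 + 1346269 = 3524578
F_{34} = F_{33} + F_{32} = 3524578 + 2178309 = 5702887
F_{35} = F_{34} + F_{33} = 5702887 + 3524578 = 9227465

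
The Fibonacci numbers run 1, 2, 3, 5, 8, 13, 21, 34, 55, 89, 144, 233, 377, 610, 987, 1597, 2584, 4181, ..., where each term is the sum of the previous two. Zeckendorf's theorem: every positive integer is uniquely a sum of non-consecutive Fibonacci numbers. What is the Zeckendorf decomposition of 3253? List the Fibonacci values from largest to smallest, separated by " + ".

Repeatedly subtract the largest Fibonacci number that fits:
2584 ≤ 3253 < 4181, so take 2584; remainder 669
610 ≤ 669 < 987, so take 610; remainder 59
55 ≤ 59 < 89, so take 55; remainder 4
3 ≤ 4 < 5, so take 3; remainder 1
1 ≤ 1 < 2, so take 1; remainder 0
So 3253 = 2584 + 610 + 55 + 3 + 1, with no two terms consecutive in the sequence.

2584 + 610 + 55 + 3 + 1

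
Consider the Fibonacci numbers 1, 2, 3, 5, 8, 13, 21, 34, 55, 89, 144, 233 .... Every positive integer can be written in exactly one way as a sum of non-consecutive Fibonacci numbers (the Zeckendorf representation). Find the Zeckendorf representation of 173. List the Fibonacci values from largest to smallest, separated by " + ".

144 + 21 + 8

Greedy algorithm:
144 ≤ 173 < 233, so take 144; remainder 29
21 ≤ 29 < 34, so take 21; remainder 8
8 ≤ 8 < 13, so take 8; remainder 0
So 173 = 144 + 21 + 8, with no two terms consecutive in the sequence.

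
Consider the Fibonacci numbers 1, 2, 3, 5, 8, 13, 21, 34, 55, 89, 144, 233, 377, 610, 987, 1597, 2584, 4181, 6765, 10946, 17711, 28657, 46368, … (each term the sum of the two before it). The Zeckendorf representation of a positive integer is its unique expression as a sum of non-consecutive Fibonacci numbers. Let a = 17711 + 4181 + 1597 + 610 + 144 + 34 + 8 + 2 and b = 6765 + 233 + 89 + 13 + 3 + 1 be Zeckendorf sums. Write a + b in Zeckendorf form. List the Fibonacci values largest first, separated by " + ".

The two numbers are 24287 and 7104, so their sum is 31391.
Greedily peel off the largest Fibonacci term at each step:
28657 ≤ 31391 < 46368, so take 28657; remainder 2734
2584 ≤ 2734 < 4181, so take 2584; remainder 150
144 ≤ 150 < 233, so take 144; remainder 6
5 ≤ 6 < 8, so take 5; remainder 1
1 ≤ 1 < 2, so take 1; remainder 0

28657 + 2584 + 144 + 5 + 1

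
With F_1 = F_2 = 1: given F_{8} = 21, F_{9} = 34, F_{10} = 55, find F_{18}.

By the addition formula F_{m+n} = F_m F_{n+1} + F_{m−1} F_n with m=10, n=8: F_{18} = 55·34 + 34·21 = 1870 + 714 = 2584.

2584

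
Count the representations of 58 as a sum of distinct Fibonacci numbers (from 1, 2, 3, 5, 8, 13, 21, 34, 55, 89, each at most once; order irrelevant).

7

Each representation comes from the Zeckendorf form by replacing some F_k with F_{k−1} + F_{k−2} where possible.
58 = 55+3 = 55+2+1 = 34+21+3 = 34+21+2+1 = … (3 more), for 7 in all.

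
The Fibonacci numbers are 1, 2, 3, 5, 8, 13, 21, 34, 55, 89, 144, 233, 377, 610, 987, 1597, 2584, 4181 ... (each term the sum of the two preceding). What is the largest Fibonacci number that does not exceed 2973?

2584 ≤ 2973 < 4181, so the largest Fibonacci number not exceeding 2973 is 2584.

2584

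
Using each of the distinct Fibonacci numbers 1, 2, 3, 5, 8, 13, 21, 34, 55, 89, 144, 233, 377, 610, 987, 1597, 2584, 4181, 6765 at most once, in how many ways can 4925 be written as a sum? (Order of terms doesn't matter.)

54

4925 = 4181+610+89+34+8+3 = 4181+610+89+34+8+2+1 = 4181+610+89+21+13+8+3 = 4181+377+233+89+34+8+3 = 4181+610+89+34+5+3+2+1 = … (49 more), for 54 in all.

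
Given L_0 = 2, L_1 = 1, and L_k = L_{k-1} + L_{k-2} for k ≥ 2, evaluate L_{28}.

Iterating the recurrence up to L_{22} = 39603 and L_{21} = 24476:
L_{23} = L_{22} + L_{21} = 39603 + 24476 = 64079
L_{24} = L_{23} + L_{22} = 64079 + 39603 = 103682
L_{25} = L_{24} + L_{23} = 103682 + 64079 = 167761
L_{26} = L_{25} + L_{24} = 167761 + 103682 = 271443
L_{27} = L_{26} + L_{25} = 271443 + 167761 = 439204
L_{28} = L_{27} + L_{26} = 439204 + 271443 = 710647

710647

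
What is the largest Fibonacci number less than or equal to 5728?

4181 ≤ 5728 < 6765, so the largest Fibonacci number not exceeding 5728 is 4181.

4181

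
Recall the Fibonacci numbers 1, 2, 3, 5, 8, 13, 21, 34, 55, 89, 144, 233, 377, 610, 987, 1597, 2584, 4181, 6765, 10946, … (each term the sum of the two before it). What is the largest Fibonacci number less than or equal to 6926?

6765 ≤ 6926 < 10946, so the largest Fibonacci number not exceeding 6926 is 6765.

6765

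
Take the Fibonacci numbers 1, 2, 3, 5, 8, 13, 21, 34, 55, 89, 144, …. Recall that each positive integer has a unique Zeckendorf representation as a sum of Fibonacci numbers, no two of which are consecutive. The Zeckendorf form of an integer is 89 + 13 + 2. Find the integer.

89 + 13 + 2 = 104.

104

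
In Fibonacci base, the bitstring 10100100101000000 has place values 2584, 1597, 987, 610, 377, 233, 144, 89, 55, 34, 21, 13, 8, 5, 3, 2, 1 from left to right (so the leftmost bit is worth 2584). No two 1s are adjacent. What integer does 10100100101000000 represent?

Summing the place values of the 1 bits: 2584 + 987 + 233 + 55 + 21 = 3880.

3880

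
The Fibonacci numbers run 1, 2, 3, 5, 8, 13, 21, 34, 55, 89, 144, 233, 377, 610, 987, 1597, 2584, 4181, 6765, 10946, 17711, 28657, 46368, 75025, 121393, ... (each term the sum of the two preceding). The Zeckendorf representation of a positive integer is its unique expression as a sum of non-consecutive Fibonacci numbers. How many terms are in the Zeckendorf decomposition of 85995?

Repeatedly subtract the largest Fibonacci number that fits:
subtract 75025 from 85995: 10970 remains
subtract 10946 from 10970: 24 remains
subtract 21 from 24: 3 remains
subtract 3 from 3: 0 remains
85995 = 75025 + 10946 + 21 + 3, which has 4 terms.

4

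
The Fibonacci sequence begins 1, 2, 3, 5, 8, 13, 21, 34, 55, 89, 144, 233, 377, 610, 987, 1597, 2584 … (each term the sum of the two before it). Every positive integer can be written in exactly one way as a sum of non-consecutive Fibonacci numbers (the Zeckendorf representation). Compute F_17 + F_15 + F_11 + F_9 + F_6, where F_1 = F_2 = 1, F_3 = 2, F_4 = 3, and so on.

2338

F_17 + F_15 + F_11 + F_9 + F_6 = 1597 + 610 + 89 + 34 + 8 = 2338.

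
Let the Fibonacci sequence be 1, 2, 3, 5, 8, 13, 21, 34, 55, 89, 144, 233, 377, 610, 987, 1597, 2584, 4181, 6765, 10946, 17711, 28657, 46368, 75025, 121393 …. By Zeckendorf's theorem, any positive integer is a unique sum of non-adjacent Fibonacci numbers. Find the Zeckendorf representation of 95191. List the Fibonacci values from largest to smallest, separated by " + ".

95191: greatest Fibonacci not exceeding it is 75025, leaving 20166
20166: greatest Fibonacci not exceeding it is 17711, leaving 2455
2455: greatest Fibonacci not exceeding it is 1597, leaving 858
858: greatest Fibonacci not exceeding it is 610, leaving 248
248: greatest Fibonacci not exceeding it is 233, leaving 15
15: greatest Fibonacci not exceeding it is 13, leaving 2
2: greatest Fibonacci not exceeding it is 2, leaving 0
So 95191 = 75025 + 17711 + 1597 + 610 + 233 + 13 + 2, with no two terms consecutive in the sequence.

75025 + 17711 + 1597 + 610 + 233 + 13 + 2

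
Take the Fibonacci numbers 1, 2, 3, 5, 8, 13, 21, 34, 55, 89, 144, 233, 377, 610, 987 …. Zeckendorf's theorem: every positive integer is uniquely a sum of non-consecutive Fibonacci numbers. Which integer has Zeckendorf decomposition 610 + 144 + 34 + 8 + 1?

610 + 144 + 34 + 8 + 1 = 797.

797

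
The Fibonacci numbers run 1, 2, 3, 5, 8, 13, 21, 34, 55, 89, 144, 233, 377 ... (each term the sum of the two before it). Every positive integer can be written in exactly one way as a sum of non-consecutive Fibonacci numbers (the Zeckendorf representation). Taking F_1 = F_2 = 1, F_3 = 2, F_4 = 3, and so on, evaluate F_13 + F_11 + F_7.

F_13 + F_11 + F_7 = 233 + 89 + 13 = 335.

335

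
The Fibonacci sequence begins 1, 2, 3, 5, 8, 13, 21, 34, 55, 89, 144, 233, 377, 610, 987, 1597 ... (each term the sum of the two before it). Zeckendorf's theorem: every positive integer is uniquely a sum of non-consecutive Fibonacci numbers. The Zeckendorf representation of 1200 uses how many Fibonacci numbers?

5

Greedy algorithm:
987 ≤ 1200 < 1597, so take 987; remainder 213
144 ≤ 213 < 233, so take 144; remainder 69
55 ≤ 69 < 89, so take 55; remainder 14
13 ≤ 14 < 21, so take 13; remainder 1
1 ≤ 1 < 2, so take 1; remainder 0
1200 = 987 + 144 + 55 + 13 + 1, which has 5 terms.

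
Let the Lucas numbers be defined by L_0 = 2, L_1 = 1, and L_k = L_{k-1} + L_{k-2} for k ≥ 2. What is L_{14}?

Iterating the recurrence up to L_{7} = 29 and L_{6} = 18:
L_{8} = L_{7} + L_{6} = 29 + 18 = 47
L_{9} = L_{8} + L_{7} = 47 + 29 = 76
L_{10} = L_{9} + L_{8} = 76 + 47 = 123
L_{11} = L_{10} + L_{9} = 123 + 76 = 199
L_{12} = L_{11} + L_{10} = 199 + 123 = 322
L_{13} = L_{12} + L_{11} = 322 + 199 = 521
L_{14} = L_{13} + L_{12} = 521 + 322 = 843

843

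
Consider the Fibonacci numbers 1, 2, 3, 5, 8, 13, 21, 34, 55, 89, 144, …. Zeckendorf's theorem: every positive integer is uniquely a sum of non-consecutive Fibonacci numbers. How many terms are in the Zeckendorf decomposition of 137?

Greedy algorithm:
subtract 89 from 137: 48 remains
subtract 34 from 48: 14 remains
subtract 13 from 14: 1 remains
subtract 1 from 1: 0 remains
137 = 89 + 34 + 13 + 1, which has 4 terms.

4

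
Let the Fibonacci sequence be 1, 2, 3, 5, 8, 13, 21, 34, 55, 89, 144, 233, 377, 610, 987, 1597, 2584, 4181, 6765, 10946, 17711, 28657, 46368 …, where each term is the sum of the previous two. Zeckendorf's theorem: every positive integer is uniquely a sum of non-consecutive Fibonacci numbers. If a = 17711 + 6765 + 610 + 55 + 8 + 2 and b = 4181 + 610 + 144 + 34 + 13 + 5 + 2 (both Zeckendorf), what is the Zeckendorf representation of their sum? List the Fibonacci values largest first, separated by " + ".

28657 + 987 + 377 + 89 + 21 + 8 + 1

The two numbers are 25151 and 4989, so their sum is 30140.
28657 ≤ 30140 < 46368, so take 28657; remainder 1483
987 ≤ 1483 < 1597, so take 987; remainder 496
377 ≤ 496 < 610, so take 377; remainder 119
89 ≤ 119 < 144, so take 89; remainder 30
21 ≤ 30 < 34, so take 21; remainder 9
8 ≤ 9 < 13, so take 8; remainder 1
1 ≤ 1 < 2, so take 1; remainder 0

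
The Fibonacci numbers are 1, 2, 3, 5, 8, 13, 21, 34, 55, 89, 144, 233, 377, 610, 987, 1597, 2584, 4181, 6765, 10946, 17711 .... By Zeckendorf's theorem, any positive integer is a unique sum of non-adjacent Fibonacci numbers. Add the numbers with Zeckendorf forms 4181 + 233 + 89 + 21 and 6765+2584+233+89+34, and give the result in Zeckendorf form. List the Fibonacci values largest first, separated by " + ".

10946 + 2584 + 610 + 89

The two numbers are 4524 and 9705, so their sum is 14229.
subtract 10946 from 14229: 3283 remains
subtract 2584 from 3283: 699 remains
subtract 610 from 699: 89 remains
subtract 89 from 89: 0 remains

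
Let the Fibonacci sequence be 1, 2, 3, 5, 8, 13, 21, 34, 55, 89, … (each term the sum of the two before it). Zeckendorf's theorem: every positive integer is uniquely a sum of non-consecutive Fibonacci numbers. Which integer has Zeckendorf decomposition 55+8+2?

55+8+2 = 65.

65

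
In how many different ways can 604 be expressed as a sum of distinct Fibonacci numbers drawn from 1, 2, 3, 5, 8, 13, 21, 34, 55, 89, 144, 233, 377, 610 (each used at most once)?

604 = 377+144+55+21+5+2 = 377+144+55+13+8+5+2 = 377+144+34+21+13+8+5+2 = 377+89+55+34+21+13+8+5+2 = … (1 more), for 5 in all.

5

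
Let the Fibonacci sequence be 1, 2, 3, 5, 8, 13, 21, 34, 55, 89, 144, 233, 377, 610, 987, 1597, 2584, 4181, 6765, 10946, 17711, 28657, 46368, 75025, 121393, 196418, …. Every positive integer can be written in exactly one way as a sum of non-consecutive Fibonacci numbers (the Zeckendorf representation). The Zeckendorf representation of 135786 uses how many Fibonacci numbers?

subtract 121393 from 135786: 14393 remains
subtract 10946 from 14393: 3447 remains
subtract 2584 from 3447: 863 remains
subtract 610 from 863: 253 remains
subtract 233 from 253: 20 remains
subtract 13 from 20: 7 remains
subtract 5 from 7: 2 remains
subtract 2 from 2: 0 remains
135786 = 121393 + 10946 + 2584 + 610 + 233 + 13 + 5 + 2, which has 8 terms.

8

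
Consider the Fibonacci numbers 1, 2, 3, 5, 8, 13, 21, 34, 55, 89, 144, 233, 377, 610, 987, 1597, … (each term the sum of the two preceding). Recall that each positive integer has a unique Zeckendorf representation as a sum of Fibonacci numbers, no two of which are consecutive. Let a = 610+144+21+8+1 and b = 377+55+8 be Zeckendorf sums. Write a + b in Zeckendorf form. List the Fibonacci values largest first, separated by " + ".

The two numbers are 784 and 440, so their sum is 1224.
subtract 987 from 1224: 237 remains
subtract 233 from 237: 4 remains
subtract 3 from 4: 1 remains
subtract 1 from 1: 0 remains

987 + 233 + 3 + 1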